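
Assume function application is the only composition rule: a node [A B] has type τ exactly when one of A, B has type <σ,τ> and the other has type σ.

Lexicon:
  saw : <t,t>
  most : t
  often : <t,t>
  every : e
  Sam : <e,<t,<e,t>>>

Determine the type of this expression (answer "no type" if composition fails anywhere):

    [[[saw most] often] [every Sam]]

[saw most]: functor saw : <t,t>, argument most : t; result t.
[[saw most] often]: functor often : <t,t>, argument [saw most] : t; result t.
[every Sam]: functor Sam : <e,<t,<e,t>>>, argument every : e; result <t,<e,t>>.
[[[saw most] often] [every Sam]]: functor [every Sam] : <t,<e,t>>, argument [[saw most] often] : t; result <e,t>.

<e,t>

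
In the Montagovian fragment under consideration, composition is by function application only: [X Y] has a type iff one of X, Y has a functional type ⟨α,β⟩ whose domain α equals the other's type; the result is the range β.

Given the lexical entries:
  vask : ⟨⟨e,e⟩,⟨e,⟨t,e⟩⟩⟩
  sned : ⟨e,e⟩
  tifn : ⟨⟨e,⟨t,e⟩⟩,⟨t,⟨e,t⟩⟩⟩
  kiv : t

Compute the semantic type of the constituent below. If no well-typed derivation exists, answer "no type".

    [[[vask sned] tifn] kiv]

[vask sned]: vask is ⟨⟨e,e⟩,⟨e,⟨t,e⟩⟩⟩, sned is ⟨e,e⟩; result ⟨e,⟨t,e⟩⟩.
[[vask sned] tifn]: tifn is ⟨⟨e,⟨t,e⟩⟩,⟨t,⟨e,t⟩⟩⟩, [vask sned] is ⟨e,⟨t,e⟩⟩; result ⟨t,⟨e,t⟩⟩.
[[[vask sned] tifn] kiv]: [[vask sned] tifn] is ⟨t,⟨e,t⟩⟩, kiv is t; result ⟨e,t⟩.

⟨e,t⟩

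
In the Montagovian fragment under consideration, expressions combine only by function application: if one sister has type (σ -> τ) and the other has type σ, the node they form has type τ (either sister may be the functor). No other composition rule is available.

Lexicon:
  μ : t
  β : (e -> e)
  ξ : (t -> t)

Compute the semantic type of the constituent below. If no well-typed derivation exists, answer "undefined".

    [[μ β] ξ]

undefined

[μ β]: t and (e -> e) cannot combine by function application — type clash.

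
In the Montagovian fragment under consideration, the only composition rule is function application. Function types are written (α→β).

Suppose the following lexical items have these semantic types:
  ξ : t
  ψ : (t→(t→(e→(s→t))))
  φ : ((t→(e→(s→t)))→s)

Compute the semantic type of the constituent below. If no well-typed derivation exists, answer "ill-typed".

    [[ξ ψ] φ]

s

At [ξ ψ], ψ : (t→(t→(e→(s→t)))) takes ξ : t, giving (t→(e→(s→t))).
At [[ξ ψ] φ], φ : ((t→(e→(s→t)))→s) takes [ξ ψ] : (t→(e→(s→t))), giving s.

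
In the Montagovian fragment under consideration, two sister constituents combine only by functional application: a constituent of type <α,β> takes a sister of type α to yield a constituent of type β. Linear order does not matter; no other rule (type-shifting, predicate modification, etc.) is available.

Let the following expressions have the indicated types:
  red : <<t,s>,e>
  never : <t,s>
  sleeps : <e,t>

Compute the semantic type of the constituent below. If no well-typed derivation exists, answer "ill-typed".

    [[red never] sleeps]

At [red never], red : <<t,s>,e> takes never : <t,s>, giving e.
At [[red never] sleeps], sleeps : <e,t> takes [red never] : e, giving t.

t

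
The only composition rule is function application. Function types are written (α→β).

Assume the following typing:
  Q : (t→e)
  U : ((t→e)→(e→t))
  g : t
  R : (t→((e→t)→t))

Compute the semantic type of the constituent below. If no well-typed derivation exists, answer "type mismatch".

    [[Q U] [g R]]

[Q U] — U of type ((t→e)→(e→t)) combines with Q of type (t→e): type (e→t).
[g R] — R of type (t→((e→t)→t)) combines with g of type t: type ((e→t)→t).
[[Q U] [g R]] — [g R] of type ((e→t)→t) combines with [Q U] of type (e→t): type t.

t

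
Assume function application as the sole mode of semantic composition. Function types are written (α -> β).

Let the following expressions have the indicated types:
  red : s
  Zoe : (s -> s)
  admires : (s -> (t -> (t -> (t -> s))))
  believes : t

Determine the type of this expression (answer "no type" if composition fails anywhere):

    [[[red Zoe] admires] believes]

(t -> (t -> s))

[red Zoe]: Zoe is (s -> s), red is s; result s.
[[red Zoe] admires]: admires is (s -> (t -> (t -> (t -> s)))), [red Zoe] is s; result (t -> (t -> (t -> s))).
[[[red Zoe] admires] believes]: [[red Zoe] admires] is (t -> (t -> (t -> s))), believes is t; result (t -> (t -> s)).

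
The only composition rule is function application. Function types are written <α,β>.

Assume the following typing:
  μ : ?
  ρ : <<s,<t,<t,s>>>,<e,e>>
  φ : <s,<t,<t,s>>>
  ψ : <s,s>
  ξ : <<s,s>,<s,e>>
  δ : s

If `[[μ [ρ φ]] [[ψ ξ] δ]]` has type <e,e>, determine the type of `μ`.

<<e,e>,<e,<e,e>>>

At [[μ [ρ φ]] [[ψ ξ] δ]] (required: <e,e>): [[ψ ξ] δ] is e, which is not a function with range <e,e>; hence [μ [ρ φ]] is the functor — type <e,<e,e>>.
At [μ [ρ φ]] (required: <e,<e,e>>): [ρ φ] is <e,e>, which is not a function with range <e,<e,e>>; hence μ is the functor — type <<e,e>,<e,<e,e>>>.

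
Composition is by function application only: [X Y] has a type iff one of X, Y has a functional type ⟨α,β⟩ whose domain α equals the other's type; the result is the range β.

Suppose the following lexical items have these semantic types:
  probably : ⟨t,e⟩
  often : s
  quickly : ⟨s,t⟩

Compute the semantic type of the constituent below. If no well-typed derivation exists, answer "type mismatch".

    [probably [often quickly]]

[often quickly]: ⟨s,t⟩ applied to s yields t.
[probably [often quickly]]: ⟨t,e⟩ applied to t yields e.

e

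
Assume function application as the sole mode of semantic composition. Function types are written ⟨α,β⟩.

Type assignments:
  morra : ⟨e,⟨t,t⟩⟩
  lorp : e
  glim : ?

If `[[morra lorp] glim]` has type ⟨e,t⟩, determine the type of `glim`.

For [[morra lorp] glim] to have type ⟨e,t⟩ with [morra lorp] of type ⟨t,t⟩, glim must be the function: glim : ⟨⟨t,t⟩,⟨e,t⟩⟩.

⟨⟨t,t⟩,⟨e,t⟩⟩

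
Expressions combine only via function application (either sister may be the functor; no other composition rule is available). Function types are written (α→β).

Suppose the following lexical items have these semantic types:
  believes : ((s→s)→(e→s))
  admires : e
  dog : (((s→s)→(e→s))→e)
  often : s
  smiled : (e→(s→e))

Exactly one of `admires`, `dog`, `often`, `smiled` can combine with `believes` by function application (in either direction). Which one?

dog

admires : e — does not combine with believes.
dog — combines: dog : (((s→s)→(e→s))→e) takes believes : ((s→s)→(e→s)) as argument, giving e.
often : s — does not combine with believes.
smiled : (e→(s→e)) — does not combine with believes.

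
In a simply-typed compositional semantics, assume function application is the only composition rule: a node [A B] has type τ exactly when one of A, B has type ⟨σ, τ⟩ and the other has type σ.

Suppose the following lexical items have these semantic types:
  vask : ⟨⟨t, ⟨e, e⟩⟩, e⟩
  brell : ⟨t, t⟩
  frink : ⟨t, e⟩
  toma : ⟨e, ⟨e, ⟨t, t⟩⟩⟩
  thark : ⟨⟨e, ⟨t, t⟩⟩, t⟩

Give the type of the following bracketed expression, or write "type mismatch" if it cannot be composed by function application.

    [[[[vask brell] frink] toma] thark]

[vask brell]: ⟨⟨t, ⟨e, e⟩⟩, e⟩ with ⟨t, t⟩ — neither is a function whose domain matches the other; composition fails here.

type mismatch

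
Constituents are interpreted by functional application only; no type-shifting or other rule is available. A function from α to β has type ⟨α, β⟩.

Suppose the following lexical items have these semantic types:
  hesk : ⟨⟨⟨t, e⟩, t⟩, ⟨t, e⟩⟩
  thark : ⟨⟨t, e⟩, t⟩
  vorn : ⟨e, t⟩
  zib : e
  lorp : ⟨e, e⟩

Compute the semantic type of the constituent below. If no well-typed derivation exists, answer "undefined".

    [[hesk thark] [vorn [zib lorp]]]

e

[hesk thark]: ⟨⟨⟨t, e⟩, t⟩, ⟨t, e⟩⟩ applied to ⟨⟨t, e⟩, t⟩ yields ⟨t, e⟩.
[zib lorp]: ⟨e, e⟩ applied to e yields e.
[vorn [zib lorp]]: ⟨e, t⟩ applied to e yields t.
[[hesk thark] [vorn [zib lorp]]]: ⟨t, e⟩ applied to t yields e.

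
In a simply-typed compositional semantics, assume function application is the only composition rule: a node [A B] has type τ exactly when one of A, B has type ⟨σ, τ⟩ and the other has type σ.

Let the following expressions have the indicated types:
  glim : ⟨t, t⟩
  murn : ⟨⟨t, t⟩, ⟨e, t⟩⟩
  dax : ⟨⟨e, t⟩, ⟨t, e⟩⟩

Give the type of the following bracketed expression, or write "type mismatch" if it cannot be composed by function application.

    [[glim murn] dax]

⟨t, e⟩

[glim murn] — murn of type ⟨⟨t, t⟩, ⟨e, t⟩⟩ combines with glim of type ⟨t, t⟩: type ⟨e, t⟩.
[[glim murn] dax] — dax of type ⟨⟨e, t⟩, ⟨t, e⟩⟩ combines with [glim murn] of type ⟨e, t⟩: type ⟨t, e⟩.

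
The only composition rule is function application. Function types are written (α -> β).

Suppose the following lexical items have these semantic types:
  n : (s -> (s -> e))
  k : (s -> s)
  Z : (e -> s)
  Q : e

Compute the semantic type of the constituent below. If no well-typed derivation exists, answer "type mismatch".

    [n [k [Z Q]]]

At [Z Q], Z : (e -> s) takes Q : e, giving s.
At [k [Z Q]], k : (s -> s) takes [Z Q] : s, giving s.
At [n [k [Z Q]]], n : (s -> (s -> e)) takes [k [Z Q]] : s, giving (s -> e).

(s -> e)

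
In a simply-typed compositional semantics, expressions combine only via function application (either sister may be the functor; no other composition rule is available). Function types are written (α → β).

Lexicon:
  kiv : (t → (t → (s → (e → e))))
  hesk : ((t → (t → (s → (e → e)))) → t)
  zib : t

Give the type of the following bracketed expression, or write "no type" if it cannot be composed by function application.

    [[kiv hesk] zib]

no type

At [kiv hesk], hesk : ((t → (t → (s → (e → e)))) → t) takes kiv : (t → (t → (s → (e → e)))), giving t.
[[kiv hesk] zib]: t with t — neither is a function whose domain matches the other; composition fails here.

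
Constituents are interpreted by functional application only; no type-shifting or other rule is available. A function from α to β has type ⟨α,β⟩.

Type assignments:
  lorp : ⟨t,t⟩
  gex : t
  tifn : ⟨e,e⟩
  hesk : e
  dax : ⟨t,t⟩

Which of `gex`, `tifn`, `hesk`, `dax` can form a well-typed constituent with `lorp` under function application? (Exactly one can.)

gex

gex — combines: lorp : ⟨t,t⟩ takes gex : t as argument, giving t.
tifn : ⟨e,e⟩ — no; lorp wants t, and tifn wants e.
hesk : e — no; lorp wants t, and hesk wants nothing (atomic).
dax : ⟨t,t⟩ — no; lorp wants t, and dax wants t.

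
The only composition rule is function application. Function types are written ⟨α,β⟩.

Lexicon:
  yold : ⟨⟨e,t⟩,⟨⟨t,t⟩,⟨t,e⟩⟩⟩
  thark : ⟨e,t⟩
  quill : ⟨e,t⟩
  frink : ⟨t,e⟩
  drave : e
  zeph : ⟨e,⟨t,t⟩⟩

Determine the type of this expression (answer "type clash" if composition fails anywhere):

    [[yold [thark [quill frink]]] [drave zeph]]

type clash

[quill frink]: ⟨e,t⟩ and ⟨t,e⟩ cannot combine by function application — type clash.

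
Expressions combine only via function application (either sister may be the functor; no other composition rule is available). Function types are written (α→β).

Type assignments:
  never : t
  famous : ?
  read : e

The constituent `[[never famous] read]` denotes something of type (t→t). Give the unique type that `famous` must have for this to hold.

At [[never famous] read] (required: (t→t)): read is e, which is not a function with range (t→t); hence [never famous] is the functor — type (e→(t→t)).
At [never famous] (required: (e→(t→t))): never is t, which is not a function with range (e→(t→t)); hence famous is the functor — type (t→(e→(t→t))).

(t→(e→(t→t)))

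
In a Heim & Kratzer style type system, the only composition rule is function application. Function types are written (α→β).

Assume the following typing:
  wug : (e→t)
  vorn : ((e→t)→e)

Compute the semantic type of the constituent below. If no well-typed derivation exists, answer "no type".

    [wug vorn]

[wug vorn]: ((e→t)→e) applied to (e→t) yields e.

e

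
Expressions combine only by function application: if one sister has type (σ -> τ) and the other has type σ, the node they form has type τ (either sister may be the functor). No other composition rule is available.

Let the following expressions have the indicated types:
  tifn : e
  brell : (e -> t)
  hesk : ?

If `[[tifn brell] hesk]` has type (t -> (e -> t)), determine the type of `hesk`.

(t -> (t -> (e -> t)))

[[tifn brell] hesk] must have type (t -> (e -> t)). The sister [tifn brell] has type t; that is not a function onto (t -> (e -> t)), so hesk must be the functor, of type (t -> (t -> (e -> t))).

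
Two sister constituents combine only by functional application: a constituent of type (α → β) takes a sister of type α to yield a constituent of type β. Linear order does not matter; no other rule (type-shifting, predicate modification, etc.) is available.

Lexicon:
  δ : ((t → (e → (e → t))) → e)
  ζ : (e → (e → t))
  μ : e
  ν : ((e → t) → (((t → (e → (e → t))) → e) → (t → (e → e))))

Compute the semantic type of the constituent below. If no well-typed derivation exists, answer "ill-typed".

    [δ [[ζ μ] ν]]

(t → (e → e))

At [ζ μ], ζ : (e → (e → t)) takes μ : e, giving (e → t).
At [[ζ μ] ν], ν : ((e → t) → (((t → (e → (e → t))) → e) → (t → (e → e)))) takes [ζ μ] : (e → t), giving (((t → (e → (e → t))) → e) → (t → (e → e))).
At [δ [[ζ μ] ν]], [[ζ μ] ν] : (((t → (e → (e → t))) → e) → (t → (e → e))) takes δ : ((t → (e → (e → t))) → e), giving (t → (e → e)).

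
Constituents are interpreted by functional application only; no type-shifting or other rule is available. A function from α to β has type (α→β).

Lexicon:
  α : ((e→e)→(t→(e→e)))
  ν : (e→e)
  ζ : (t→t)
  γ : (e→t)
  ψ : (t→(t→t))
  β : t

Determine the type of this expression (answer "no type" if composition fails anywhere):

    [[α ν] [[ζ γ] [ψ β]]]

no type

[α ν]: functor α : ((e→e)→(t→(e→e))), argument ν : (e→e); result (t→(e→e)).
[ζ γ]: (t→t) and (e→t) cannot combine by function application — type clash.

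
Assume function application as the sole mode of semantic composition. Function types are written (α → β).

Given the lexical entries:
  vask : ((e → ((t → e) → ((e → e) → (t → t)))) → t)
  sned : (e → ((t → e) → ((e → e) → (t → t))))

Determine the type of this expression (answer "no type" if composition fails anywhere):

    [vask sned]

t

[vask sned]: functor vask : ((e → ((t → e) → ((e → e) → (t → t)))) → t), argument sned : (e → ((t → e) → ((e → e) → (t → t)))); result t.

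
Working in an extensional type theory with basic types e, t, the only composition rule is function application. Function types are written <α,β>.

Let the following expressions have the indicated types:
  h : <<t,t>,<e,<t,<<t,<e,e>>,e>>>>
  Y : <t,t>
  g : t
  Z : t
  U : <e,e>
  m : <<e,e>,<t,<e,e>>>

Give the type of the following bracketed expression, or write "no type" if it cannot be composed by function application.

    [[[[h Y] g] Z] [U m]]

no type

[h Y]: h is <<t,t>,<e,<t,<<t,<e,e>>,e>>>>, Y is <t,t>; result <e,<t,<<t,<e,e>>,e>>>.
[[h Y] g]: <e,<t,<<t,<e,e>>,e>>> with t — neither is a function whose domain matches the other; composition fails here.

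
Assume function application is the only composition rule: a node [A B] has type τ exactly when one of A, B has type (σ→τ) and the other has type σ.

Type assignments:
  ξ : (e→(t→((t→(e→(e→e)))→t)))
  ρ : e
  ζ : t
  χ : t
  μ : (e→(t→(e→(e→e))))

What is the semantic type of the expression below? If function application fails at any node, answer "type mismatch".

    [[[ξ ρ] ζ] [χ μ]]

type mismatch

[ξ ρ]: functor ξ : (e→(t→((t→(e→(e→e)))→t))), argument ρ : e; result (t→((t→(e→(e→e)))→t)).
[[ξ ρ] ζ]: functor [ξ ρ] : (t→((t→(e→(e→e)))→t)), argument ζ : t; result ((t→(e→(e→e)))→t).
[χ μ]: t with (e→(t→(e→(e→e)))) — neither is a function whose domain matches the other; composition fails here.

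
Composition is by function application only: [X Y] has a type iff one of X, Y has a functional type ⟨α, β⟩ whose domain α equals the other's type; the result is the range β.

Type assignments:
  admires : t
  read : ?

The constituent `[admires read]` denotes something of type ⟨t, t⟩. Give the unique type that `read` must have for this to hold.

For [admires read] to have type ⟨t, t⟩ with admires of type t, read must be the function: read : ⟨t, ⟨t, t⟩⟩.

⟨t, ⟨t, t⟩⟩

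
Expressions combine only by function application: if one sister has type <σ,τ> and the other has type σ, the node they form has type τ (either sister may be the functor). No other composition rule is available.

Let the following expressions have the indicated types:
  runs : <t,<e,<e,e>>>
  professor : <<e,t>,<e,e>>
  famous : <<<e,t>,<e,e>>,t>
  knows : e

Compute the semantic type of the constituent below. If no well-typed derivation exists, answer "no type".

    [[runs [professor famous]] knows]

<e,e>

[professor famous]: <<<e,t>,<e,e>>,t> applied to <<e,t>,<e,e>> yields t.
[runs [professor famous]]: <t,<e,<e,e>>> applied to t yields <e,<e,e>>.
[[runs [professor famous]] knows]: <e,<e,e>> applied to e yields <e,e>.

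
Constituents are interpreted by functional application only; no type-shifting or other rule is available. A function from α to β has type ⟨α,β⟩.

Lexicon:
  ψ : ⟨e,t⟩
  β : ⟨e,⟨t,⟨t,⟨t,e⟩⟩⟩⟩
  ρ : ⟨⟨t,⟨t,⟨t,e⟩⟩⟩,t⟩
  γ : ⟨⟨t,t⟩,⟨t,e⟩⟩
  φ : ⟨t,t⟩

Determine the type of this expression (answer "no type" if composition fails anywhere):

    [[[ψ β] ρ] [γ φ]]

[ψ β]: ⟨e,t⟩ and ⟨e,⟨t,⟨t,⟨t,e⟩⟩⟩⟩ cannot combine by function application — type clash.

no type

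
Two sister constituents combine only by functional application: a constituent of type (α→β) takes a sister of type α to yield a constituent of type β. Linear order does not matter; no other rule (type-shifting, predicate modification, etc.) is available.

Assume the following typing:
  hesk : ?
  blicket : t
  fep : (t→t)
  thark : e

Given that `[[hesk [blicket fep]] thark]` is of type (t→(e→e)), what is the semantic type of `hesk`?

(t→(e→(t→(e→e))))

[[hesk [blicket fep]] thark] is required to be (t→(e→e)). thark : e cannot yield (t→(e→e)) as functor, so [hesk [blicket fep]] : (e→(t→(e→e))).
[hesk [blicket fep]] is required to be (e→(t→(e→e))). [blicket fep] : t cannot yield (e→(t→(e→e))) as functor, so hesk : (t→(e→(t→(e→e)))).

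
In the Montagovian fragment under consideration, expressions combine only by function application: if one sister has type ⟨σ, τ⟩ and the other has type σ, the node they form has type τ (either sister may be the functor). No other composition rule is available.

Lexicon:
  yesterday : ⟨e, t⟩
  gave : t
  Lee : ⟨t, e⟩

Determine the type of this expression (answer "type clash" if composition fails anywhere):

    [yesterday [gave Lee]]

[gave Lee]: Lee is ⟨t, e⟩, gave is t; result e.
[yesterday [gave Lee]]: yesterday is ⟨e, t⟩, [gave Lee] is e; result t.

t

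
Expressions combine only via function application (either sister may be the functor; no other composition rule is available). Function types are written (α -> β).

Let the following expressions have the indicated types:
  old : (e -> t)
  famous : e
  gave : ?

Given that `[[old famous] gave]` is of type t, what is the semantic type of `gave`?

[[old famous] gave] is required to be t. [old famous] : t cannot yield t as functor, so gave : (t -> t).

(t -> t)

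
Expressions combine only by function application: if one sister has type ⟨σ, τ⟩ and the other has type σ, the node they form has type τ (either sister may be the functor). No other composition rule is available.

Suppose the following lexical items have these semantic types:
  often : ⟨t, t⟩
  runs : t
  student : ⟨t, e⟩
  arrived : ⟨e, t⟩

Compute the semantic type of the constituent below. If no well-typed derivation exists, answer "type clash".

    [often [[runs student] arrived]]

t

At [runs student], student : ⟨t, e⟩ takes runs : t, giving e.
At [[runs student] arrived], arrived : ⟨e, t⟩ takes [runs student] : e, giving t.
At [often [[runs student] arrived]], often : ⟨t, t⟩ takes [[runs student] arrived] : t, giving t.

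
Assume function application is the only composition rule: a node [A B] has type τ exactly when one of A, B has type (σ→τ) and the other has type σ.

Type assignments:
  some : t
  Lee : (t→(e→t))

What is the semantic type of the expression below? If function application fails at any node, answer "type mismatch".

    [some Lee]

[some Lee]: (t→(e→t)) applied to t yields (e→t).

(e→t)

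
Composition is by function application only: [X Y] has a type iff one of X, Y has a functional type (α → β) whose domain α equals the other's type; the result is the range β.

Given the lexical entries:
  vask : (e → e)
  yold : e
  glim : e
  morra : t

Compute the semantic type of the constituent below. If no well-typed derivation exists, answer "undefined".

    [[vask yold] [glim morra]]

undefined

[vask yold]: (e → e) applied to e yields e.
At [glim morra]: neither e nor t can take the other as argument; the node is ill-typed.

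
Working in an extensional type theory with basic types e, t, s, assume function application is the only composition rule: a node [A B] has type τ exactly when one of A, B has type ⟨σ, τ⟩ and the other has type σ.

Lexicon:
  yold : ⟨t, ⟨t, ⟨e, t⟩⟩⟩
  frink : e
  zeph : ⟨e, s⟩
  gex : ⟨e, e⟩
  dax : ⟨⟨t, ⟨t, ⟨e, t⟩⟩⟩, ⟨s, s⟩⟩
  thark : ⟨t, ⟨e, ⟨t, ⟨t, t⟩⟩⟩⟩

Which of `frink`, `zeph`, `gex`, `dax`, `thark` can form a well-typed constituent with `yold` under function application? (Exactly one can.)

dax

frink : e — does not combine with yold.
zeph : ⟨e, s⟩ — does not combine with yold.
gex : ⟨e, e⟩ — does not combine with yold.
dax — combines: dax : ⟨⟨t, ⟨t, ⟨e, t⟩⟩⟩, ⟨s, s⟩⟩ takes yold : ⟨t, ⟨t, ⟨e, t⟩⟩⟩ as argument, giving ⟨s, s⟩.
thark : ⟨t, ⟨e, ⟨t, ⟨t, t⟩⟩⟩⟩ — does not combine with yold.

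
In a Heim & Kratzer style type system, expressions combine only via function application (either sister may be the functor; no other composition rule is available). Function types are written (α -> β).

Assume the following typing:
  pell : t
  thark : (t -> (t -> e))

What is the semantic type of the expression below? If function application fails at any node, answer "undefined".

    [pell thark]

(t -> e)

[pell thark] — thark of type (t -> (t -> e)) combines with pell of type t: type (t -> e).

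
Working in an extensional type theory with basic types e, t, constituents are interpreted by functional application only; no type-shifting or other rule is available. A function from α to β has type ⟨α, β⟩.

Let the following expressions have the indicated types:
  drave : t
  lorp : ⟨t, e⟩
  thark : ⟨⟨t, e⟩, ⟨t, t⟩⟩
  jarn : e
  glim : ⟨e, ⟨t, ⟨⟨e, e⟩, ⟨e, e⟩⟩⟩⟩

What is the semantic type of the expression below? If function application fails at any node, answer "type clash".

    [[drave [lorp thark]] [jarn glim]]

At [lorp thark], thark : ⟨⟨t, e⟩, ⟨t, t⟩⟩ takes lorp : ⟨t, e⟩, giving ⟨t, t⟩.
At [drave [lorp thark]], [lorp thark] : ⟨t, t⟩ takes drave : t, giving t.
At [jarn glim], glim : ⟨e, ⟨t, ⟨⟨e, e⟩, ⟨e, e⟩⟩⟩⟩ takes jarn : e, giving ⟨t, ⟨⟨e, e⟩, ⟨e, e⟩⟩⟩.
At [[drave [lorp thark]] [jarn glim]], [jarn glim] : ⟨t, ⟨⟨e, e⟩, ⟨e, e⟩⟩⟩ takes [drave [lorp thark]] : t, giving ⟨⟨e, e⟩, ⟨e, e⟩⟩.

⟨⟨e, e⟩, ⟨e, e⟩⟩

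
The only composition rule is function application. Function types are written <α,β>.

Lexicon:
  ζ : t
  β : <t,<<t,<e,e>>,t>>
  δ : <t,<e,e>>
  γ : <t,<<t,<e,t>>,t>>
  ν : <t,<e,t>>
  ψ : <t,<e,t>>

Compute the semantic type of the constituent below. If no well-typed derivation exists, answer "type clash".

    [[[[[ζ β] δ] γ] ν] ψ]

<e,t>

[ζ β]: functor β : <t,<<t,<e,e>>,t>>, argument ζ : t; result <<t,<e,e>>,t>.
[[ζ β] δ]: functor [ζ β] : <<t,<e,e>>,t>, argument δ : <t,<e,e>>; result t.
[[[ζ β] δ] γ]: functor γ : <t,<<t,<e,t>>,t>>, argument [[ζ β] δ] : t; result <<t,<e,t>>,t>.
[[[[ζ β] δ] γ] ν]: functor [[[ζ β] δ] γ] : <<t,<e,t>>,t>, argument ν : <t,<e,t>>; result t.
[[[[[ζ β] δ] γ] ν] ψ]: functor ψ : <t,<e,t>>, argument [[[[ζ β] δ] γ] ν] : t; result <e,t>.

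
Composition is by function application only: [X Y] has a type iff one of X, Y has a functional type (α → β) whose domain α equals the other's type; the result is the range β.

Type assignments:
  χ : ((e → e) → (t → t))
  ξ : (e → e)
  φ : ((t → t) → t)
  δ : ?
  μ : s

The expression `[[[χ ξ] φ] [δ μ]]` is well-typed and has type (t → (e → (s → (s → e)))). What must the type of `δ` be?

[[[χ ξ] φ] [δ μ]] must have type (t → (e → (s → (s → e)))). The sister [[χ ξ] φ] has type t; that is not a function onto (t → (e → (s → (s → e)))), so [δ μ] must be the functor, of type (t → (t → (e → (s → (s → e))))).
[δ μ] must have type (t → (t → (e → (s → (s → e))))). The sister μ has type s; that is not a function onto (t → (t → (e → (s → (s → e))))), so δ must be the functor, of type (s → (t → (t → (e → (s → (s → e)))))).

(s → (t → (t → (e → (s → (s → e))))))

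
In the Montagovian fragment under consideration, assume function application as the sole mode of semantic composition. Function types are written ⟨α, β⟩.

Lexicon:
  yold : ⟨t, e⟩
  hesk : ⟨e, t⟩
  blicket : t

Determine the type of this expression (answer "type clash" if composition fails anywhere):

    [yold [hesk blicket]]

type clash

[hesk blicket]: ⟨e, t⟩ and t cannot combine by function application — type clash.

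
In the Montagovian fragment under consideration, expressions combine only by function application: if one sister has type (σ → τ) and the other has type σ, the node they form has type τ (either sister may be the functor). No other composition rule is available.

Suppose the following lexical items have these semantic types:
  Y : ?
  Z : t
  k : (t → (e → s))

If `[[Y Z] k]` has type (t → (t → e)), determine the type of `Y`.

[[Y Z] k] is required to be (t → (t → e)). k : (t → (e → s)) cannot yield (t → (t → e)) as functor, so [Y Z] : ((t → (e → s)) → (t → (t → e))).
[Y Z] is required to be ((t → (e → s)) → (t → (t → e))). Z : t cannot yield ((t → (e → s)) → (t → (t → e))) as functor, so Y : (t → ((t → (e → s)) → (t → (t → e)))).

(t → ((t → (e → s)) → (t → (t → e))))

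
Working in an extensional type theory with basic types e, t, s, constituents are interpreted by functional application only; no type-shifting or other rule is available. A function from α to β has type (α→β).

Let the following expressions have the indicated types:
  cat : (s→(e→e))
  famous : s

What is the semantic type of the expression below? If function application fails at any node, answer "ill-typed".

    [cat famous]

[cat famous] — cat of type (s→(e→e)) combines with famous of type s: type (e→e).

(e→e)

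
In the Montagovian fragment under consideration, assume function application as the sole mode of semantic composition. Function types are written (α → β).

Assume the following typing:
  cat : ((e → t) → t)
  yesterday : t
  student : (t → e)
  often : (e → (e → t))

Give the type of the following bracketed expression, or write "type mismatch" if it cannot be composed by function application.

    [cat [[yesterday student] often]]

t

At [yesterday student], student : (t → e) takes yesterday : t, giving e.
At [[yesterday student] often], often : (e → (e → t)) takes [yesterday student] : e, giving (e → t).
At [cat [[yesterday student] often]], cat : ((e → t) → t) takes [[yesterday student] often] : (e → t), giving t.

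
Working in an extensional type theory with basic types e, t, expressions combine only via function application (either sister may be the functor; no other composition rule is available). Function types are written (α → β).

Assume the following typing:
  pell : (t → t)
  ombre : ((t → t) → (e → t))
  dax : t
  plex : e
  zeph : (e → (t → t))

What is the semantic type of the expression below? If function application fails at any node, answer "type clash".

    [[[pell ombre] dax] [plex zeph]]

type clash

[pell ombre]: ombre is ((t → t) → (e → t)), pell is (t → t); result (e → t).
[[pell ombre] dax]: (e → t) and t cannot combine by function application — type clash.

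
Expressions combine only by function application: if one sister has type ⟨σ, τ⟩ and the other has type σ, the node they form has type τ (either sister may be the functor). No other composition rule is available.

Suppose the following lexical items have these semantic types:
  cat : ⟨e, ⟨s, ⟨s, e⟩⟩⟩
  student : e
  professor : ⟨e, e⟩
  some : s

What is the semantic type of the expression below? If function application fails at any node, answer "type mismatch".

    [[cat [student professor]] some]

[student professor] — professor of type ⟨e, e⟩ combines with student of type e: type e.
[cat [student professor]] — cat of type ⟨e, ⟨s, ⟨s, e⟩⟩⟩ combines with [student professor] of type e: type ⟨s, ⟨s, e⟩⟩.
[[cat [student professor]] some] — [cat [student professor]] of type ⟨s, ⟨s, e⟩⟩ combines with some of type s: type ⟨s, e⟩.

⟨s, e⟩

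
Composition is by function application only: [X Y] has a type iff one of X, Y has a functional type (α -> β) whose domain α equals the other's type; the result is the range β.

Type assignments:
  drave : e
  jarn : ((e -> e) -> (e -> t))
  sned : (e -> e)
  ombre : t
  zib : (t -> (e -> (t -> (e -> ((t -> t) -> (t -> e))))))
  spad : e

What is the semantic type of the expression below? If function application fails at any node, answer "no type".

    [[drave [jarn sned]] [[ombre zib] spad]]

(e -> ((t -> t) -> (t -> e)))

[jarn sned] — jarn of type ((e -> e) -> (e -> t)) combines with sned of type (e -> e): type (e -> t).
[drave [jarn sned]] — [jarn sned] of type (e -> t) combines with drave of type e: type t.
[ombre zib] — zib of type (t -> (e -> (t -> (e -> ((t -> t) -> (t -> e)))))) combines with ombre of type t: type (e -> (t -> (e -> ((t -> t) -> (t -> e))))).
[[ombre zib] spad] — [ombre zib] of type (e -> (t -> (e -> ((t -> t) -> (t -> e))))) combines with spad of type e: type (t -> (e -> ((t -> t) -> (t -> e)))).
[[drave [jarn sned]] [[ombre zib] spad]] — [[ombre zib] spad] of type (t -> (e -> ((t -> t) -> (t -> e)))) combines with [drave [jarn sned]] of type t: type (e -> ((t -> t) -> (t -> e))).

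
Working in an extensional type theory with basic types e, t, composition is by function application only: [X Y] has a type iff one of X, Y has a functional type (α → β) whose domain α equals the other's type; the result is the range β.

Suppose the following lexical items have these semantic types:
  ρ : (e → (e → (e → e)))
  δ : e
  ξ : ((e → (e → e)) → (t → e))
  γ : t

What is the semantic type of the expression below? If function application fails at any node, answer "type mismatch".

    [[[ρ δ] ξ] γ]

e

[ρ δ]: functor ρ : (e → (e → (e → e))), argument δ : e; result (e → (e → e)).
[[ρ δ] ξ]: functor ξ : ((e → (e → e)) → (t → e)), argument [ρ δ] : (e → (e → e)); result (t → e).
[[[ρ δ] ξ] γ]: functor [[ρ δ] ξ] : (t → e), argument γ : t; result e.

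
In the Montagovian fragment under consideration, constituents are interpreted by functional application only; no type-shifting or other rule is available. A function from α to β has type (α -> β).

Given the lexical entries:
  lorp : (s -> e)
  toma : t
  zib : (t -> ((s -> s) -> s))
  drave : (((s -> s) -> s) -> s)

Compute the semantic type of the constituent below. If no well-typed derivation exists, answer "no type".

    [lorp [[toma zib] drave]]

[toma zib] — zib of type (t -> ((s -> s) -> s)) combines with toma of type t: type ((s -> s) -> s).
[[toma zib] drave] — drave of type (((s -> s) -> s) -> s) combines with [toma zib] of type ((s -> s) -> s): type s.
[lorp [[toma zib] drave]] — lorp of type (s -> e) combines with [[toma zib] drave] of type s: type e.

e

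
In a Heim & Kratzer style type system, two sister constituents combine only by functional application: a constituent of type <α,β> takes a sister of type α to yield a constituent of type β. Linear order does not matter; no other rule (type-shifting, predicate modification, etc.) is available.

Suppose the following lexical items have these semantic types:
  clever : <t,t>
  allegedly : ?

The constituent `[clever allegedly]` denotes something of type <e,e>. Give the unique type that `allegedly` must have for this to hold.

<<t,t>,<e,e>>

For [clever allegedly] to have type <e,e> with clever of type <t,t>, allegedly must be the function: allegedly : <<t,t>,<e,e>>.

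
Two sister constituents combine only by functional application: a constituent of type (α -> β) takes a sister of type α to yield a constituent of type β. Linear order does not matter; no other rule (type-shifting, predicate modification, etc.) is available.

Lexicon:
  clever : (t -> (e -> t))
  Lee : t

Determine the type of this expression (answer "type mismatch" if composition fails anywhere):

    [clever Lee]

[clever Lee]: (t -> (e -> t)) applied to t yields (e -> t).

(e -> t)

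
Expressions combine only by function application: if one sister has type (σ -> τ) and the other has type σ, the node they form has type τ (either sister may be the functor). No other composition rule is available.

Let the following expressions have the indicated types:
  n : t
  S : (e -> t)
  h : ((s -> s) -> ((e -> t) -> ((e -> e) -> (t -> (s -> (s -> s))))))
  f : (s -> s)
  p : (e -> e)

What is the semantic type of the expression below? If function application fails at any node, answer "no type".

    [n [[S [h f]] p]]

(s -> (s -> s))

[h f]: functor h : ((s -> s) -> ((e -> t) -> ((e -> e) -> (t -> (s -> (s -> s)))))), argument f : (s -> s); result ((e -> t) -> ((e -> e) -> (t -> (s -> (s -> s))))).
[S [h f]]: functor [h f] : ((e -> t) -> ((e -> e) -> (t -> (s -> (s -> s))))), argument S : (e -> t); result ((e -> e) -> (t -> (s -> (s -> s)))).
[[S [h f]] p]: functor [S [h f]] : ((e -> e) -> (t -> (s -> (s -> s)))), argument p : (e -> e); result (t -> (s -> (s -> s))).
[n [[S [h f]] p]]: functor [[S [h f]] p] : (t -> (s -> (s -> s))), argument n : t; result (s -> (s -> s)).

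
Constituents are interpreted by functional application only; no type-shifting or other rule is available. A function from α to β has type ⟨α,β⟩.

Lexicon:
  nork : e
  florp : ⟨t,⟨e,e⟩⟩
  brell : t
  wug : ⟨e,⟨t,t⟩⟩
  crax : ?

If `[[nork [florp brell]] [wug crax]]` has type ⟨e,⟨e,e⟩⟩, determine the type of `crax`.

⟨⟨e,⟨t,t⟩⟩,⟨e,⟨e,⟨e,e⟩⟩⟩⟩

[[nork [florp brell]] [wug crax]] must have type ⟨e,⟨e,e⟩⟩. The sister [nork [florp brell]] has type e; that is not a function onto ⟨e,⟨e,e⟩⟩, so [wug crax] must be the functor, of type ⟨e,⟨e,⟨e,e⟩⟩⟩.
[wug crax] must have type ⟨e,⟨e,⟨e,e⟩⟩⟩. The sister wug has type ⟨e,⟨t,t⟩⟩; that is not a function onto ⟨e,⟨e,⟨e,e⟩⟩⟩, so crax must be the functor, of type ⟨⟨e,⟨t,t⟩⟩,⟨e,⟨e,⟨e,e⟩⟩⟩⟩.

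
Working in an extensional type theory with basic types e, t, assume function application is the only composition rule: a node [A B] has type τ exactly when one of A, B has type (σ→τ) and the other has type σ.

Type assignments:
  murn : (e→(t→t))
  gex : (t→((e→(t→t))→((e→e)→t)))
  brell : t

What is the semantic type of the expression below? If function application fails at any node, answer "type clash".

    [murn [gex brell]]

[gex brell]: gex is (t→((e→(t→t))→((e→e)→t))), brell is t; result ((e→(t→t))→((e→e)→t)).
[murn [gex brell]]: [gex brell] is ((e→(t→t))→((e→e)→t)), murn is (e→(t→t)); result ((e→e)→t).

((e→e)→t)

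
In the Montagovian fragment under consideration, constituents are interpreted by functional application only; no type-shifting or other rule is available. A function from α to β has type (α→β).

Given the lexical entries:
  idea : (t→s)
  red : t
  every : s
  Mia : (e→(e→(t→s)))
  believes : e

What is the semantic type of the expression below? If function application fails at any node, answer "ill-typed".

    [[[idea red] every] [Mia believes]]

ill-typed

[idea red]: (t→s) applied to t yields s.
At [[idea red] every]: neither s nor s can take the other as argument; the node is ill-typed.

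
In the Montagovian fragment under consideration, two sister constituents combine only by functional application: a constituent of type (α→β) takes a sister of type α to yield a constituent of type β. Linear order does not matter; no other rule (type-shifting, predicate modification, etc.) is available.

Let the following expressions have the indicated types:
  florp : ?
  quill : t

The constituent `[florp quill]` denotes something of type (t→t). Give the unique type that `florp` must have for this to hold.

[florp quill] must have type (t→t). The sister quill has type t; that is not a function onto (t→t), so florp must be the functor, of type (t→(t→t)).

(t→(t→t))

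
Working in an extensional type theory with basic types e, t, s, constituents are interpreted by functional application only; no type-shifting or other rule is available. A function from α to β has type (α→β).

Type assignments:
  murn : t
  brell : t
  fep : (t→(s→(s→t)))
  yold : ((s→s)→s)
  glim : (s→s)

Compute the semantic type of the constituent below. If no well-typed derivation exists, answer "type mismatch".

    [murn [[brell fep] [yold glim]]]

[brell fep]: fep is (t→(s→(s→t))), brell is t; result (s→(s→t)).
[yold glim]: yold is ((s→s)→s), glim is (s→s); result s.
[[brell fep] [yold glim]]: [brell fep] is (s→(s→t)), [yold glim] is s; result (s→t).
[murn [[brell fep] [yold glim]]]: t and (s→t) cannot combine by function application — type clash.

type mismatch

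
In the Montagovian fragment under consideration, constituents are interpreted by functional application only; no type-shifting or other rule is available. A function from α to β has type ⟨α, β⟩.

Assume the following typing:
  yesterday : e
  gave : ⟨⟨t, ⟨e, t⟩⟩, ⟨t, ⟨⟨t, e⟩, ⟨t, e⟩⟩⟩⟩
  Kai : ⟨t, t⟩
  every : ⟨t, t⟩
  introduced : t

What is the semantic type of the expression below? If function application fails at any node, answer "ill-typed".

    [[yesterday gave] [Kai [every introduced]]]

At [yesterday gave]: neither e nor ⟨⟨t, ⟨e, t⟩⟩, ⟨t, ⟨⟨t, e⟩, ⟨t, e⟩⟩⟩⟩ can take the other as argument; the node is ill-typed.

ill-typed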